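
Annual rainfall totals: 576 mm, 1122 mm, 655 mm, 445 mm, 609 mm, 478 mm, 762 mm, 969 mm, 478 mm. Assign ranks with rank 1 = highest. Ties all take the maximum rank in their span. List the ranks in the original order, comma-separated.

6, 1, 4, 9, 5, 8, 3, 2, 8

Sorted (descending): 1122, 969, 762, 655, 609, 576, 478, 478, 445
The 2 values of 478 occupy positions 7–8 → each gets rank 8.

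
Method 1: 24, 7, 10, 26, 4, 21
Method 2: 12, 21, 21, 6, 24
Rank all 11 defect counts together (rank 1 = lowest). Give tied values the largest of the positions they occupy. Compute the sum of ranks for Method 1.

37

Sorted (ascending): 4, 6, 7, 10, 12, 21, 21, 21, 24, 24, 26
The 3 values of 21 occupy positions 6–8 → each gets rank 8.
The 2 values of 24 occupy positions 9–10 → each gets rank 10.
Method 1 values → pooled ranks: 24→10, 7→3, 10→4, 26→11, 4→1, 21→8
Rank sum = 10 + 3 + 4 + 11 + 1 + 8 = 37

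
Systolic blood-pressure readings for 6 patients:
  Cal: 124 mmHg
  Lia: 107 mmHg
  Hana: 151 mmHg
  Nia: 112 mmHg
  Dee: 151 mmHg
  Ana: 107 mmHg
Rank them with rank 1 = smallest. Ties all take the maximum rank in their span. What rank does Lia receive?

Sorted (ascending): 107, 107, 112, 124, 151, 151
The 2 values of 107 occupy positions 1–2 → each gets rank 2.
The 2 values of 151 occupy positions 5–6 → each gets rank 6.
Lia has value 107 mmHg → rank 2.

2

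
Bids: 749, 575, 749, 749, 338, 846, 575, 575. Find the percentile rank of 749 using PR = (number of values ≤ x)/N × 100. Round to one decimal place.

N = 8.
Strictly below 749: 4. Equal to 749: 3.
PR = 7/8 × 100 = 87.5

87.5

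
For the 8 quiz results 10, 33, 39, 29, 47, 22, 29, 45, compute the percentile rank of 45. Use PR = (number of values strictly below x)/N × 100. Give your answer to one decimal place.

N = 8.
Strictly below 45: 6. Equal to 45: 1.
PR = 6/8 × 100 = 75.0

75.0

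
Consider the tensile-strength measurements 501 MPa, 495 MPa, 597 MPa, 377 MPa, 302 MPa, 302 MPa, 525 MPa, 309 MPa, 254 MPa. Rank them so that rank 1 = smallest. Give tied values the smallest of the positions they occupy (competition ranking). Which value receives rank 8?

Sorted (ascending): 254, 302, 302, 309, 377, 495, 501, 525, 597
The 2 values of 302 occupy positions 2–3 → each gets rank 2.
Rank 8 → value 525.

525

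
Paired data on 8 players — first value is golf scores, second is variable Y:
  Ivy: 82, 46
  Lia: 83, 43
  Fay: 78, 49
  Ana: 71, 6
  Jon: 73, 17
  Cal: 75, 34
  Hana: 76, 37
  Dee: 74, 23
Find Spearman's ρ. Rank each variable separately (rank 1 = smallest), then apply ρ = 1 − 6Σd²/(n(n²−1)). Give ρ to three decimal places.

0.905

Ranks of variable 1: 7, 8, 6, 1, 2, 4, 5, 3
Ranks of variable 2: 7, 6, 8, 1, 2, 4, 5, 3
d = r₁ − r₂: 0, 2, -2, 0, 0, 0, 0, 0
d²: 0, 4, 4, 0, 0, 0, 0, 0; Σd² = 8
ρ = 1 − 6·8/(8·63) = 1 − 48/504 = 0.905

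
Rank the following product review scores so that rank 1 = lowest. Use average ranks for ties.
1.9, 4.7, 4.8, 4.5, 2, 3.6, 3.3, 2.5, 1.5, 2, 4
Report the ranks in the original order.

2, 10, 11, 9, 3.5, 7, 6, 5, 1, 3.5, 8

Sorted (ascending): 1.5, 1.9, 2, 2, 2.5, 3.3, 3.6, 4, 4.5, 4.7, 4.8
The 2 values of 2 occupy positions 3–4 → average rank (3+4)/2 = 3.5.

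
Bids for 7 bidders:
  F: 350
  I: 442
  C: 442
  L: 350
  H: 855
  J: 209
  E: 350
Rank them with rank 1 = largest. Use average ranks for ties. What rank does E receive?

Sorted (descending): 855, 442, 442, 350, 350, 350, 209
The 2 values of 442 occupy positions 2–3 → average rank (2+3)/2 = 2.5.
The 3 values of 350 occupy positions 4–6 → average rank 5.
E has value 350 → rank 5.

5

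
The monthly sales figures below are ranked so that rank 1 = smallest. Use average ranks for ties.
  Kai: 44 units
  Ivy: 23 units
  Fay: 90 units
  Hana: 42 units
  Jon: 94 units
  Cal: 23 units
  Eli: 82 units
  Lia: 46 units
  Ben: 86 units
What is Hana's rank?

3

Sorted (ascending): 23, 23, 42, 44, 46, 82, 86, 90, 94
The 2 values of 23 occupy positions 1–2 → average rank (1+2)/2 = 1.5.
Hana has value 42 units → rank 3.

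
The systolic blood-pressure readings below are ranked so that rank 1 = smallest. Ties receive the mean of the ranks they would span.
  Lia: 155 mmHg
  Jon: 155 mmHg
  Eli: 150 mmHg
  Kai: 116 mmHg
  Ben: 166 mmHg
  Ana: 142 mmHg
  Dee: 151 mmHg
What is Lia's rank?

Sorted (ascending): 116, 142, 150, 151, 155, 155, 166
The 2 values of 155 occupy positions 5–6 → average rank (5+6)/2 = 5.5.
Lia has value 155 mmHg → rank 5.5.

5.5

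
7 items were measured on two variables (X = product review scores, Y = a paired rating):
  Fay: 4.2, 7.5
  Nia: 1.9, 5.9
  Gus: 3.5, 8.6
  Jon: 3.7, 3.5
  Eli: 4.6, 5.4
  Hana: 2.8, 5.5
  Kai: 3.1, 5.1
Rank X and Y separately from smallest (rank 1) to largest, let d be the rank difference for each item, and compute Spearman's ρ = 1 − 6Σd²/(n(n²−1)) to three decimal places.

-0.107

Ranks of variable 1: 6, 1, 4, 5, 7, 2, 3
Ranks of variable 2: 6, 5, 7, 1, 3, 4, 2
d = r₁ − r₂: 0, -4, -3, 4, 4, -2, 1
d²: 0, 16, 9, 16, 16, 4, 1; Σd² = 62
ρ = 1 − 6·62/(7·48) = 1 − 372/336 = -0.107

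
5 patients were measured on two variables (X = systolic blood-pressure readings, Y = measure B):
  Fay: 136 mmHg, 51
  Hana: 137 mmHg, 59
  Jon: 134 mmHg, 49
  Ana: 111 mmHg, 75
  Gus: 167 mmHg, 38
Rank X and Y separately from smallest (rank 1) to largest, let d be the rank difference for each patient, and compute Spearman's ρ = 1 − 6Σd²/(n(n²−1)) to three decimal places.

Ranks of variable 1: 3, 4, 2, 1, 5
Ranks of variable 2: 3, 4, 2, 5, 1
d = r₁ − r₂: 0, 0, 0, -4, 4
d²: 0, 0, 0, 16, 16; Σd² = 32
ρ = 1 − 6·32/(5·24) = 1 − 192/120 = -0.600

-0.600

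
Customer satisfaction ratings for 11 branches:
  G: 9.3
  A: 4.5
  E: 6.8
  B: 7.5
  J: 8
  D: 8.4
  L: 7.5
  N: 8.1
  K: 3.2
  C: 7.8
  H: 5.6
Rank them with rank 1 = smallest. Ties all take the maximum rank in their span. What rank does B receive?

Sorted (ascending): 3.2, 4.5, 5.6, 6.8, 7.5, 7.5, 7.8, 8, 8.1, 8.4, 9.3
The 2 values of 7.5 occupy positions 5–6 → each gets rank 6.
B has value 7.5 → rank 6.

6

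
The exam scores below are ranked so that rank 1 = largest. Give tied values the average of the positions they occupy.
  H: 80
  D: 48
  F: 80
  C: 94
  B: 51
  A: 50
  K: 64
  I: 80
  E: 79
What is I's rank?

3

Sorted (descending): 94, 80, 80, 80, 79, 64, 51, 50, 48
The 3 values of 80 occupy positions 2–4 → average rank 3.
I has value 80 → rank 3.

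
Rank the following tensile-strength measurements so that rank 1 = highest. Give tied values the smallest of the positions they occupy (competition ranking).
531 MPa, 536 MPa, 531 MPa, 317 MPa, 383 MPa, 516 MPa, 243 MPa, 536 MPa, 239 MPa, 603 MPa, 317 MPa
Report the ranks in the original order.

4, 2, 4, 8, 7, 6, 10, 2, 11, 1, 8

Sorted (descending): 603, 536, 536, 531, 531, 516, 383, 317, 317, 243, 239
The 2 values of 536 occupy positions 2–3 → each gets rank 2.
The 2 values of 531 occupy positions 4–5 → each gets rank 4.
The 2 values of 317 occupy positions 8–9 → each gets rank 8.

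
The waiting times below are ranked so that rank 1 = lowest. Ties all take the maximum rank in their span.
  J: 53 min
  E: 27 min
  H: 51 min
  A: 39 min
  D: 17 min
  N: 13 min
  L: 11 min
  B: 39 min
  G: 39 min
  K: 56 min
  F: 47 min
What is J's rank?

Sorted (ascending): 11, 13, 17, 27, 39, 39, 39, 47, 51, 53, 56
The 3 values of 39 occupy positions 5–7 → each gets rank 7.
J has value 53 min → rank 10.

10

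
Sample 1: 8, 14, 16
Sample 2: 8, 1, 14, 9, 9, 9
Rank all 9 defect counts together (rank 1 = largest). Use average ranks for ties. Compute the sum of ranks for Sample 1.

Sorted (descending): 16, 14, 14, 9, 9, 9, 8, 8, 1
The 2 values of 14 occupy positions 2–3 → average rank (2+3)/2 = 2.5.
The 3 values of 9 occupy positions 4–6 → average rank 5.
The 2 values of 8 occupy positions 7–8 → average rank (7+8)/2 = 7.5.
Sample 1 values → pooled ranks: 8→7.5, 14→2.5, 16→1
Rank sum = 7.5 + 2.5 + 1 = 11

11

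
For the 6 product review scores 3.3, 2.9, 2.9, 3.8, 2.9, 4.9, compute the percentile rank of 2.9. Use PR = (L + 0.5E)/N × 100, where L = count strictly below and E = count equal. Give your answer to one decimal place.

25.0

N = 6.
Strictly below 2.9: 0. Equal to 2.9: 3.
PR = (0 + 0.5·3)/6 × 100 = 25.0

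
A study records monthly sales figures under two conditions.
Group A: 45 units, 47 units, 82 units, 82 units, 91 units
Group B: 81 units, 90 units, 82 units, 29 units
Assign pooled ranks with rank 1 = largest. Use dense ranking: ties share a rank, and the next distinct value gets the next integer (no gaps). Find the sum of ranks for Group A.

Sorted (descending): 91, 90, 82, 82, 82, 81, 47, 45, 29
The 3 values of 82 share dense rank 3.
Remaining distinct values take the next consecutive integers.
Group A values → pooled ranks: 45→6, 47→5, 82→3, 82→3, 91→1
Rank sum = 6 + 5 + 3 + 3 + 1 = 18

18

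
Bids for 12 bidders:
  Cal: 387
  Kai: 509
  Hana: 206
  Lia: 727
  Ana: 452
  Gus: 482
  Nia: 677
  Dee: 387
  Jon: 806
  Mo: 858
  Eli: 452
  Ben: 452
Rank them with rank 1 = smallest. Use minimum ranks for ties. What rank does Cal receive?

2

Sorted (ascending): 206, 387, 387, 452, 452, 452, 482, 509, 677, 727, 806, 858
The 2 values of 387 occupy positions 2–3 → each gets rank 2.
The 3 values of 452 occupy positions 4–6 → each gets rank 4.
Cal has value 387 → rank 2.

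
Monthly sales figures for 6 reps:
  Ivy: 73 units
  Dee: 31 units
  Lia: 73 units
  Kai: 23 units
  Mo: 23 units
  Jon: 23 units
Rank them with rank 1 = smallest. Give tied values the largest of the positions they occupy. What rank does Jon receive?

3

Sorted (ascending): 23, 23, 23, 31, 73, 73
The 3 values of 23 occupy positions 1–3 → each gets rank 3.
The 2 values of 73 occupy positions 5–6 → each gets rank 6.
Jon has value 23 units → rank 3.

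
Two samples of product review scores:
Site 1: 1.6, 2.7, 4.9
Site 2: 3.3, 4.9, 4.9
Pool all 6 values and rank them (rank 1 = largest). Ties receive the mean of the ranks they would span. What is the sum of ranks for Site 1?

13

Sorted (descending): 4.9, 4.9, 4.9, 3.3, 2.7, 1.6
The 3 values of 4.9 occupy positions 1–3 → average rank 2.
Site 1 values → pooled ranks: 1.6→6, 2.7→5, 4.9→2
Rank sum = 6 + 5 + 2 = 13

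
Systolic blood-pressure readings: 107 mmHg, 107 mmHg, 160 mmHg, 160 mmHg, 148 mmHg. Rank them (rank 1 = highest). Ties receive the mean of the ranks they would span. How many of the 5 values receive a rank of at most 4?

3

Sorted (descending): 160, 160, 148, 107, 107
The 2 values of 160 occupy positions 1–2 → average rank (1+2)/2 = 1.5.
The 2 values of 107 occupy positions 4–5 → average rank (4+5)/2 = 4.5.
Ranks ≤ 4: {1.5, 1.5, 3} → 3 values.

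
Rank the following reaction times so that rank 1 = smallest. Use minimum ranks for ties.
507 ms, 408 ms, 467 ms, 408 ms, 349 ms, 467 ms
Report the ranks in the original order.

6, 2, 4, 2, 1, 4

Sorted (ascending): 349, 408, 408, 467, 467, 507
The 2 values of 408 occupy positions 2–3 → each gets rank 2.
The 2 values of 467 occupy positions 4–5 → each gets rank 4.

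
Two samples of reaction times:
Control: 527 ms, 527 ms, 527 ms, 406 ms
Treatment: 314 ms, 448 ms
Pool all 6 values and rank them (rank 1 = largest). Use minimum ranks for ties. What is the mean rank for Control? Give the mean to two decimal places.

Sorted (descending): 527, 527, 527, 448, 406, 314
The 3 values of 527 occupy positions 1–3 → each gets rank 1.
Control values → pooled ranks: 527→1, 527→1, 527→1, 406→5
Mean rank = (1 + 1 + 1 + 5) / 4 = 2.00

2.00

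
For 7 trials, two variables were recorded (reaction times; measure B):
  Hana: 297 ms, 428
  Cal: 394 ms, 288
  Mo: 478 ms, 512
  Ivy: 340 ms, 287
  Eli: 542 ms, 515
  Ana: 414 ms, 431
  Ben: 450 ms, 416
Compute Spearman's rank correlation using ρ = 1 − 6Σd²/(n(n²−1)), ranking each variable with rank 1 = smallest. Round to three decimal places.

0.714

Ranks of variable 1: 1, 3, 6, 2, 7, 4, 5
Ranks of variable 2: 4, 2, 6, 1, 7, 5, 3
d = r₁ − r₂: -3, 1, 0, 1, 0, -1, 2
d²: 9, 1, 0, 1, 0, 1, 4; Σd² = 16
ρ = 1 − 6·16/(7·48) = 1 − 96/336 = 0.714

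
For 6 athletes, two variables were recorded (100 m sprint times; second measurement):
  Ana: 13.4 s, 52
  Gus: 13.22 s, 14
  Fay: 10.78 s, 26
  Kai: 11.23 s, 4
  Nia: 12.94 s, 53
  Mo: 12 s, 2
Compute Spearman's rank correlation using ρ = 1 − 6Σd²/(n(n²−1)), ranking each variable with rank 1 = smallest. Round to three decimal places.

Ranks of variable 1: 6, 5, 1, 2, 4, 3
Ranks of variable 2: 5, 3, 4, 2, 6, 1
d = r₁ − r₂: 1, 2, -3, 0, -2, 2
d²: 1, 4, 9, 0, 4, 4; Σd² = 22
ρ = 1 − 6·22/(6·35) = 1 − 132/210 = 0.371

0.371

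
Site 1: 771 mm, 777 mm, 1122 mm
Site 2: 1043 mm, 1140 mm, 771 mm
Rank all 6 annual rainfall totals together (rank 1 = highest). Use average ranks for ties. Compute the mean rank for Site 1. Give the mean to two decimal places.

Sorted (descending): 1140, 1122, 1043, 777, 771, 771
The 2 values of 771 occupy positions 5–6 → average rank (5+6)/2 = 5.5.
Site 1 values → pooled ranks: 771→5.5, 777→4, 1122→2
Mean rank = (5.5 + 4 + 2) / 3 = 3.83

3.83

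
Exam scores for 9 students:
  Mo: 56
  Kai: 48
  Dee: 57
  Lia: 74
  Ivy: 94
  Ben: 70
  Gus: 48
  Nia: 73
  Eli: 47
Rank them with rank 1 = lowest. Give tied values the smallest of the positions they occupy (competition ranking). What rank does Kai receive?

2

Sorted (ascending): 47, 48, 48, 56, 57, 70, 73, 74, 94
The 2 values of 48 occupy positions 2–3 → each gets rank 2.
Kai has value 48 → rank 2.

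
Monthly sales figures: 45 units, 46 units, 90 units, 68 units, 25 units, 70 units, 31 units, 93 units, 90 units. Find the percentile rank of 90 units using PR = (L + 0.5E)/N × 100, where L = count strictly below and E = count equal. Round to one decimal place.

77.8

N = 9.
Strictly below 90: 6. Equal to 90: 2.
PR = (6 + 0.5·2)/9 × 100 = 77.8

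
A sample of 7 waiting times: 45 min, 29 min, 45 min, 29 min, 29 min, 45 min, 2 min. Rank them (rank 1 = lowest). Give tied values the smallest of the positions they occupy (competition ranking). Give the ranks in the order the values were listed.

Sorted (ascending): 2, 29, 29, 29, 45, 45, 45
The 3 values of 29 occupy positions 2–4 → each gets rank 2.
The 3 values of 45 occupy positions 5–7 → each gets rank 5.

5, 2, 5, 2, 2, 5, 1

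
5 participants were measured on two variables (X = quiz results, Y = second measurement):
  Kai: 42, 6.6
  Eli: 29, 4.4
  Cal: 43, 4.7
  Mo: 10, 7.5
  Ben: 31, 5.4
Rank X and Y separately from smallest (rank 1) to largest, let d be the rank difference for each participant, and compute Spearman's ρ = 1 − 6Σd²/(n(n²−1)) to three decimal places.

-0.300

Ranks of variable 1: 4, 2, 5, 1, 3
Ranks of variable 2: 4, 1, 2, 5, 3
d = r₁ − r₂: 0, 1, 3, -4, 0
d²: 0, 1, 9, 16, 0; Σd² = 26
ρ = 1 − 6·26/(5·24) = 1 − 156/120 = -0.300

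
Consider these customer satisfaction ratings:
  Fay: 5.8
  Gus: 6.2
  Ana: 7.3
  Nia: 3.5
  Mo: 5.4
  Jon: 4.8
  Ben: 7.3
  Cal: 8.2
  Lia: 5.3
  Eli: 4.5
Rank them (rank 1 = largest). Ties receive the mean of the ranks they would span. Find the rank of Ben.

Sorted (descending): 8.2, 7.3, 7.3, 6.2, 5.8, 5.4, 5.3, 4.8, 4.5, 3.5
The 2 values of 7.3 occupy positions 2–3 → average rank (2+3)/2 = 2.5.
Ben has value 7.3 → rank 2.5.

2.5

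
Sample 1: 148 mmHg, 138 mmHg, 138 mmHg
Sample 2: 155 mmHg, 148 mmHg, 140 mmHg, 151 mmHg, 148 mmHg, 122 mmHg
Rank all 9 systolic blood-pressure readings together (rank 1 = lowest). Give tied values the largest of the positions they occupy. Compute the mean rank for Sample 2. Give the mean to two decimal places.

Sorted (ascending): 122, 138, 138, 140, 148, 148, 148, 151, 155
The 2 values of 138 occupy positions 2–3 → each gets rank 3.
The 3 values of 148 occupy positions 5–7 → each gets rank 7.
Sample 2 values → pooled ranks: 155→9, 148→7, 140→4, 151→8, 148→7, 122→1
Mean rank = (9 + 7 + 4 + 8 + 7 + 1) / 6 = 6.00

6.00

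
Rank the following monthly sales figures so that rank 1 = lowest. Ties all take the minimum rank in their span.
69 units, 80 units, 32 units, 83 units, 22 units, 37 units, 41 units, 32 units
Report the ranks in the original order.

6, 7, 2, 8, 1, 4, 5, 2

Sorted (ascending): 22, 32, 32, 37, 41, 69, 80, 83
The 2 values of 32 occupy positions 2–3 → each gets rank 2.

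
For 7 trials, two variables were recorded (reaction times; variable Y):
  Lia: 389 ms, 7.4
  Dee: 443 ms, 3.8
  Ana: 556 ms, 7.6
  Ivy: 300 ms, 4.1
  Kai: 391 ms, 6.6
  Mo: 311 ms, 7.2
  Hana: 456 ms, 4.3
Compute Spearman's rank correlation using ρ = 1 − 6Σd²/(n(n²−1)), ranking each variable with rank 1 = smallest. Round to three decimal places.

0.214

Ranks of variable 1: 3, 5, 7, 1, 4, 2, 6
Ranks of variable 2: 6, 1, 7, 2, 4, 5, 3
d = r₁ − r₂: -3, 4, 0, -1, 0, -3, 3
d²: 9, 16, 0, 1, 0, 9, 9; Σd² = 44
ρ = 1 − 6·44/(7·48) = 1 − 264/336 = 0.214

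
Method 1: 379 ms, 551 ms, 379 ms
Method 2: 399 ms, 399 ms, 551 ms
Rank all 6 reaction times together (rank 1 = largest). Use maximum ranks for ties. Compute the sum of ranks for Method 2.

Sorted (descending): 551, 551, 399, 399, 379, 379
The 2 values of 551 occupy positions 1–2 → each gets rank 2.
The 2 values of 399 occupy positions 3–4 → each gets rank 4.
The 2 values of 379 occupy positions 5–6 → each gets rank 6.
Method 2 values → pooled ranks: 399→4, 399→4, 551→2
Rank sum = 4 + 4 + 2 = 10

10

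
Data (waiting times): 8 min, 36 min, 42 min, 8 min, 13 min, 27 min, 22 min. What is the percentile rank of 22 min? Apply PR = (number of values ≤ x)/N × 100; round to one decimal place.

57.1

N = 7.
Strictly below 22: 3. Equal to 22: 1.
PR = 4/7 × 100 = 57.1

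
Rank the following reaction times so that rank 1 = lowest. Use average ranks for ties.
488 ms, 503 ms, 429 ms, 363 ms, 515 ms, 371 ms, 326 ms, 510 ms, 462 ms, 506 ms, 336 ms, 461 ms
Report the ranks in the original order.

Sorted (ascending): 326, 336, 363, 371, 429, 461, 462, 488, 503, 506, 510, 515
No ties — each value takes its position as its rank.

8, 9, 5, 3, 12, 4, 1, 11, 7, 10, 2, 6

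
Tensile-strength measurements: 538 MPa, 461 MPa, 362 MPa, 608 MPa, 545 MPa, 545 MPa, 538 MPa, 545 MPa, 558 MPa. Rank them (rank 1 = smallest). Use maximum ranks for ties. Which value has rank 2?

Sorted (ascending): 362, 461, 538, 538, 545, 545, 545, 558, 608
The 2 values of 538 occupy positions 3–4 → each gets rank 4.
The 3 values of 545 occupy positions 5–7 → each gets rank 7.
Rank 2 → value 461.

461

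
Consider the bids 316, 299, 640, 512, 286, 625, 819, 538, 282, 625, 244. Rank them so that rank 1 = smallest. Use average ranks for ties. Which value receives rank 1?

Sorted (ascending): 244, 282, 286, 299, 316, 512, 538, 625, 625, 640, 819
The 2 values of 625 occupy positions 8–9 → average rank (8+9)/2 = 8.5.
Rank 1 → value 244.

244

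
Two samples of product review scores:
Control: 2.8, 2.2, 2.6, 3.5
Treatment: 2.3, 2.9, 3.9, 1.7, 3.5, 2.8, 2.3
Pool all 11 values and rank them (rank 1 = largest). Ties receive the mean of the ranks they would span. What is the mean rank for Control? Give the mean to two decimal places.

6.25

Sorted (descending): 3.9, 3.5, 3.5, 2.9, 2.8, 2.8, 2.6, 2.3, 2.3, 2.2, 1.7
The 2 values of 3.5 occupy positions 2–3 → average rank (2+3)/2 = 2.5.
The 2 values of 2.8 occupy positions 5–6 → average rank (5+6)/2 = 5.5.
The 2 values of 2.3 occupy positions 8–9 → average rank (8+9)/2 = 8.5.
Control values → pooled ranks: 2.8→5.5, 2.2→10, 2.6→7, 3.5→2.5
Mean rank = (5.5 + 10 + 7 + 2.5) / 4 = 6.25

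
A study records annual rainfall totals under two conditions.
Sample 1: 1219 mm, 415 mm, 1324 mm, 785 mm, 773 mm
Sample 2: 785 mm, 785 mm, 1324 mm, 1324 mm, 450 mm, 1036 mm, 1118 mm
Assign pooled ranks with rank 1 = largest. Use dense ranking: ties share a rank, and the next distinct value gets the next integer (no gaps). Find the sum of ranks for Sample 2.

26

Sorted (descending): 1324, 1324, 1324, 1219, 1118, 1036, 785, 785, 785, 773, 450, 415
The 3 values of 1324 share dense rank 1.
The 3 values of 785 share dense rank 5.
Remaining distinct values take the next consecutive integers.
Sample 2 values → pooled ranks: 785→5, 785→5, 1324→1, 1324→1, 450→7, 1036→4, 1118→3
Rank sum = 5 + 5 + 1 + 1 + 7 + 4 + 3 = 26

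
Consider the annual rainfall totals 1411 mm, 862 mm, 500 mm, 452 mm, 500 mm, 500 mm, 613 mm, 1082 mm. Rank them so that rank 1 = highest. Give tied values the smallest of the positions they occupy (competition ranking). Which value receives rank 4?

613

Sorted (descending): 1411, 1082, 862, 613, 500, 500, 500, 452
The 3 values of 500 occupy positions 5–7 → each gets rank 5.
Rank 4 → value 613.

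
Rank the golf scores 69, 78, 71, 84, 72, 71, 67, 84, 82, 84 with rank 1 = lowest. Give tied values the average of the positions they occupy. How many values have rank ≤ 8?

Sorted (ascending): 67, 69, 71, 71, 72, 78, 82, 84, 84, 84
The 2 values of 71 occupy positions 3–4 → average rank (3+4)/2 = 3.5.
The 3 values of 84 occupy positions 8–10 → average rank 9.
Ranks ≤ 8: {1, 2, 3.5, 3.5, 5, 6, 7} → 7 values.

7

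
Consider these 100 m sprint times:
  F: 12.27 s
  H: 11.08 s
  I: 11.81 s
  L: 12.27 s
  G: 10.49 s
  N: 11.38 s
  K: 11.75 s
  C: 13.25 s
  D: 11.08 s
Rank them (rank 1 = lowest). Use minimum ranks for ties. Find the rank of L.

Sorted (ascending): 10.49, 11.08, 11.08, 11.38, 11.75, 11.81, 12.27, 12.27, 13.25
The 2 values of 11.08 occupy positions 2–3 → each gets rank 2.
The 2 values of 12.27 occupy positions 7–8 → each gets rank 7.
L has value 12.27 s → rank 7.

7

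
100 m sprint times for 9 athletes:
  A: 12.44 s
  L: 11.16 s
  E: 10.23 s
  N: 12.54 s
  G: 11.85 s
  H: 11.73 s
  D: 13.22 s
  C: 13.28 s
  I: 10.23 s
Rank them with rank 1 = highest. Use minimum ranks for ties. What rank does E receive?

Sorted (descending): 13.28, 13.22, 12.54, 12.44, 11.85, 11.73, 11.16, 10.23, 10.23
The 2 values of 10.23 occupy positions 8–9 → each gets rank 8.
E has value 10.23 s → rank 8.

8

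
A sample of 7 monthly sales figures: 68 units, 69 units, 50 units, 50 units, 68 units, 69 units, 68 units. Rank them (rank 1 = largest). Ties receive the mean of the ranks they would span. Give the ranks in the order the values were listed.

4, 1.5, 6.5, 6.5, 4, 1.5, 4

Sorted (descending): 69, 69, 68, 68, 68, 50, 50
The 2 values of 69 occupy positions 1–2 → average rank (1+2)/2 = 1.5.
The 3 values of 68 occupy positions 3–5 → average rank 4.
The 2 values of 50 occupy positions 6–7 → average rank (6+7)/2 = 6.5.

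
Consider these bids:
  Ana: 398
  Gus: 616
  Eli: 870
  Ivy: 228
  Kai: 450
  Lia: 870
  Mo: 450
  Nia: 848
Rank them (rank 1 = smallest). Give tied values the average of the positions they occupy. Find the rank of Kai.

3.5

Sorted (ascending): 228, 398, 450, 450, 616, 848, 870, 870
The 2 values of 450 occupy positions 3–4 → average rank (3+4)/2 = 3.5.
The 2 values of 870 occupy positions 7–8 → average rank (7+8)/2 = 7.5.
Kai has value 450 → rank 3.5.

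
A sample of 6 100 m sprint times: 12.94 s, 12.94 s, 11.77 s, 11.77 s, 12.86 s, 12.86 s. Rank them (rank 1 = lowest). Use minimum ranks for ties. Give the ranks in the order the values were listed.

Sorted (ascending): 11.77, 11.77, 12.86, 12.86, 12.94, 12.94
The 2 values of 11.77 occupy positions 1–2 → each gets rank 1.
The 2 values of 12.86 occupy positions 3–4 → each gets rank 3.
The 2 values of 12.94 occupy positions 5–6 → each gets rank 5.

5, 5, 1, 1, 3, 3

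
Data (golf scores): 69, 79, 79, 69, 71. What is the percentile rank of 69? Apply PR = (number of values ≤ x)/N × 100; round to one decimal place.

N = 5.
Strictly below 69: 0. Equal to 69: 2.
PR = 2/5 × 100 = 40.0

40.0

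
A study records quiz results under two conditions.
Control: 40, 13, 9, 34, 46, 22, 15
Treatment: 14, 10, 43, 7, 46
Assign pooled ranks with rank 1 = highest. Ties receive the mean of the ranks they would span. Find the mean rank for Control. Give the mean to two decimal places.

Sorted (descending): 46, 46, 43, 40, 34, 22, 15, 14, 13, 10, 9, 7
The 2 values of 46 occupy positions 1–2 → average rank (1+2)/2 = 1.5.
Control values → pooled ranks: 40→4, 13→9, 9→11, 34→5, 46→1.5, 22→6, 15→7
Mean rank = (4 + 9 + 11 + 5 + 1.5 + 6 + 7) / 7 = 6.21

6.21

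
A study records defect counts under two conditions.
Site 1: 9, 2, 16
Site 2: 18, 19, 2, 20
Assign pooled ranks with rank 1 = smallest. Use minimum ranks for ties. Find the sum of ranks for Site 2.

Sorted (ascending): 2, 2, 9, 16, 18, 19, 20
The 2 values of 2 occupy positions 1–2 → each gets rank 1.
Site 2 values → pooled ranks: 18→5, 19→6, 2→1, 20→7
Rank sum = 5 + 6 + 1 + 7 = 19

19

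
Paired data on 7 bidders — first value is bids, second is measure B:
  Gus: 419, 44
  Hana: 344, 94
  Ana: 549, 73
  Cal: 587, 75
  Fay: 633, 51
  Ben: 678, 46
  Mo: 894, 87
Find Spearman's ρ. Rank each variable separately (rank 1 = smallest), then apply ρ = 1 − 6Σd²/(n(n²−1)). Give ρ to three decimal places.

Ranks of variable 1: 2, 1, 3, 4, 5, 6, 7
Ranks of variable 2: 1, 7, 4, 5, 3, 2, 6
d = r₁ − r₂: 1, -6, -1, -1, 2, 4, 1
d²: 1, 36, 1, 1, 4, 16, 1; Σd² = 60
ρ = 1 − 6·60/(7·48) = 1 − 360/336 = -0.071

-0.071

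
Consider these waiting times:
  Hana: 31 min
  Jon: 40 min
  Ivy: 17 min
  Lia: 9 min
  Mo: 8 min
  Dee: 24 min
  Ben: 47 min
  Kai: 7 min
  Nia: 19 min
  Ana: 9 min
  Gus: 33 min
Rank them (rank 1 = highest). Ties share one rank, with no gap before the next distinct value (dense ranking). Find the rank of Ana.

Sorted (descending): 47, 40, 33, 31, 24, 19, 17, 9, 9, 8, 7
The 2 values of 9 share dense rank 8.
Remaining distinct values take the next consecutive integers.
Ana has value 9 min → rank 8.

8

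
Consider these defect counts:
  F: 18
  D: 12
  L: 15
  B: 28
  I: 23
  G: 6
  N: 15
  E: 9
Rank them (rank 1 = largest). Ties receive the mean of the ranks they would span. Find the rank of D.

Sorted (descending): 28, 23, 18, 15, 15, 12, 9, 6
The 2 values of 15 occupy positions 4–5 → average rank (4+5)/2 = 4.5.
D has value 12 → rank 6.

6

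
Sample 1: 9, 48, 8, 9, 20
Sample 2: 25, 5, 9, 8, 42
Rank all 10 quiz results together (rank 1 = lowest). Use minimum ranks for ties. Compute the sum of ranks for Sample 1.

27

Sorted (ascending): 5, 8, 8, 9, 9, 9, 20, 25, 42, 48
The 2 values of 8 occupy positions 2–3 → each gets rank 2.
The 3 values of 9 occupy positions 4–6 → each gets rank 4.
Sample 1 values → pooled ranks: 9→4, 48→10, 8→2, 9→4, 20→7
Rank sum = 4 + 10 + 2 + 4 + 7 = 27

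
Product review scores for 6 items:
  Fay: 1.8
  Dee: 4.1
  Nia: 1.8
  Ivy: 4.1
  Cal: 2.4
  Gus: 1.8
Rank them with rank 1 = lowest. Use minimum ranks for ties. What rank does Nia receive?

Sorted (ascending): 1.8, 1.8, 1.8, 2.4, 4.1, 4.1
The 3 values of 1.8 occupy positions 1–3 → each gets rank 1.
The 2 values of 4.1 occupy positions 5–6 → each gets rank 5.
Nia has value 1.8 → rank 1.

1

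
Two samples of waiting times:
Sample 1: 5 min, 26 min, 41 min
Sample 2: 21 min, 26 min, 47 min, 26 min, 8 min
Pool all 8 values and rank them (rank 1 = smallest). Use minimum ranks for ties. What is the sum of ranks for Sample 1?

Sorted (ascending): 5, 8, 21, 26, 26, 26, 41, 47
The 3 values of 26 occupy positions 4–6 → each gets rank 4.
Sample 1 values → pooled ranks: 5→1, 26→4, 41→7
Rank sum = 1 + 4 + 7 = 12

12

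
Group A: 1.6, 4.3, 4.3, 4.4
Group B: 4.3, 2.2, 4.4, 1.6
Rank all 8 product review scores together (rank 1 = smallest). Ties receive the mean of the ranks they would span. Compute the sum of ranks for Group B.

17

Sorted (ascending): 1.6, 1.6, 2.2, 4.3, 4.3, 4.3, 4.4, 4.4
The 2 values of 1.6 occupy positions 1–2 → average rank (1+2)/2 = 1.5.
The 3 values of 4.3 occupy positions 4–6 → average rank 5.
The 2 values of 4.4 occupy positions 7–8 → average rank (7+8)/2 = 7.5.
Group B values → pooled ranks: 4.3→5, 2.2→3, 4.4→7.5, 1.6→1.5
Rank sum = 5 + 3 + 7.5 + 1.5 = 17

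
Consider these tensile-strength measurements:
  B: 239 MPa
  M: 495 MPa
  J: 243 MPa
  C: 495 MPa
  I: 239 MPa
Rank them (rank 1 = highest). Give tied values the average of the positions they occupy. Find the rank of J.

Sorted (descending): 495, 495, 243, 239, 239
The 2 values of 495 occupy positions 1–2 → average rank (1+2)/2 = 1.5.
The 2 values of 239 occupy positions 4–5 → average rank (4+5)/2 = 4.5.
J has value 243 MPa → rank 3.

3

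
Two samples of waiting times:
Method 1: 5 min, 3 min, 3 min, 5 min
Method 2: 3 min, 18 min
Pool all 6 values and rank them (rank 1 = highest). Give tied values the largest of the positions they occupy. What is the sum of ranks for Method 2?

7

Sorted (descending): 18, 5, 5, 3, 3, 3
The 2 values of 5 occupy positions 2–3 → each gets rank 3.
The 3 values of 3 occupy positions 4–6 → each gets rank 6.
Method 2 values → pooled ranks: 3→6, 18→1
Rank sum = 6 + 1 = 7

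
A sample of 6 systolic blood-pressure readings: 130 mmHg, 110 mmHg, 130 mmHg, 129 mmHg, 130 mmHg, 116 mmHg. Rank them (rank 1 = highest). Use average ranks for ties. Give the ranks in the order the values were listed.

Sorted (descending): 130, 130, 130, 129, 116, 110
The 3 values of 130 occupy positions 1–3 → average rank 2.

2, 6, 2, 4, 2, 5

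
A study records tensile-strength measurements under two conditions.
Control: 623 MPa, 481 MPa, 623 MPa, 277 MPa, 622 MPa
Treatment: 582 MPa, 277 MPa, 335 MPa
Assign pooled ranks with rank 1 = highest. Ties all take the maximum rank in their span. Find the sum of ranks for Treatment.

Sorted (descending): 623, 623, 622, 582, 481, 335, 277, 277
The 2 values of 623 occupy positions 1–2 → each gets rank 2.
The 2 values of 277 occupy positions 7–8 → each gets rank 8.
Treatment values → pooled ranks: 582→4, 277→8, 335→6
Rank sum = 4 + 8 + 6 = 18

18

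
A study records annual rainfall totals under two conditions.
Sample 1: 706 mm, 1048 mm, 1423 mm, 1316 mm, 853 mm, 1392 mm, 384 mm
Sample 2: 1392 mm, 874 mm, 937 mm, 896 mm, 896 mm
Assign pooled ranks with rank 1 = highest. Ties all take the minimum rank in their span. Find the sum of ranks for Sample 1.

45

Sorted (descending): 1423, 1392, 1392, 1316, 1048, 937, 896, 896, 874, 853, 706, 384
The 2 values of 1392 occupy positions 2–3 → each gets rank 2.
The 2 values of 896 occupy positions 7–8 → each gets rank 7.
Sample 1 values → pooled ranks: 706→11, 1048→5, 1423→1, 1316→4, 853→10, 1392→2, 384→12
Rank sum = 11 + 5 + 1 + 4 + 10 + 2 + 12 = 45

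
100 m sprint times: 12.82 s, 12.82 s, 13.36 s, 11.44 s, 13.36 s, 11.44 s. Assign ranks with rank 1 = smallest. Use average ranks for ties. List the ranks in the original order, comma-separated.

3.5, 3.5, 5.5, 1.5, 5.5, 1.5

Sorted (ascending): 11.44, 11.44, 12.82, 12.82, 13.36, 13.36
The 2 values of 11.44 occupy positions 1–2 → average rank (1+2)/2 = 1.5.
The 2 values of 12.82 occupy positions 3–4 → average rank (3+4)/2 = 3.5.
The 2 values of 13.36 occupy positions 5–6 → average rank (5+6)/2 = 5.5.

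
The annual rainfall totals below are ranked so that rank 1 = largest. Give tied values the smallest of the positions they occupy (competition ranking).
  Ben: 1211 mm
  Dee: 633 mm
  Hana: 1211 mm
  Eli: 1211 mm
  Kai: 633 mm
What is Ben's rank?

Sorted (descending): 1211, 1211, 1211, 633, 633
The 3 values of 1211 occupy positions 1–3 → each gets rank 1.
The 2 values of 633 occupy positions 4–5 → each gets rank 4.
Ben has value 1211 mm → rank 1.

1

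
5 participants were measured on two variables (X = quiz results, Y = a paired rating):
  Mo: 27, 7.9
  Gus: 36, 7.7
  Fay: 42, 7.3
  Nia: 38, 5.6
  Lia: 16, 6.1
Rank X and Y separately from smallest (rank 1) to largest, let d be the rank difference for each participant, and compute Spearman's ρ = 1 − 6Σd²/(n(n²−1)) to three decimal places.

Ranks of variable 1: 2, 3, 5, 4, 1
Ranks of variable 2: 5, 4, 3, 1, 2
d = r₁ − r₂: -3, -1, 2, 3, -1
d²: 9, 1, 4, 9, 1; Σd² = 24
ρ = 1 − 6·24/(5·24) = 1 − 144/120 = -0.200

-0.200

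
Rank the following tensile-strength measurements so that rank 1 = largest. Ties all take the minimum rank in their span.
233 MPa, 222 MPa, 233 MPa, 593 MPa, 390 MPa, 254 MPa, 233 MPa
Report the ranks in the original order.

Sorted (descending): 593, 390, 254, 233, 233, 233, 222
The 3 values of 233 occupy positions 4–6 → each gets rank 4.

4, 7, 4, 1, 2, 3, 4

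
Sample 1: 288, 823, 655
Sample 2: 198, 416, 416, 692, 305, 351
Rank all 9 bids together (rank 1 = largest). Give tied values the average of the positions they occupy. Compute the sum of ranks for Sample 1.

12

Sorted (descending): 823, 692, 655, 416, 416, 351, 305, 288, 198
The 2 values of 416 occupy positions 4–5 → average rank (4+5)/2 = 4.5.
Sample 1 values → pooled ranks: 288→8, 823→1, 655→3
Rank sum = 8 + 1 + 3 = 12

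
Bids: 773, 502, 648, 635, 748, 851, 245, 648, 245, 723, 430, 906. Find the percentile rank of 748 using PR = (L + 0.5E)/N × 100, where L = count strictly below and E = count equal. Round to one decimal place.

70.8

N = 12.
Strictly below 748: 8. Equal to 748: 1.
PR = (8 + 0.5·1)/12 × 100 = 70.8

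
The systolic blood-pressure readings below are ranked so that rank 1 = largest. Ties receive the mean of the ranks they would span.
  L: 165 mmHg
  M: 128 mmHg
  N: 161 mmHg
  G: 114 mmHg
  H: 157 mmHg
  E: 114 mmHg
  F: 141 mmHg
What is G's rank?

Sorted (descending): 165, 161, 157, 141, 128, 114, 114
The 2 values of 114 occupy positions 6–7 → average rank (6+7)/2 = 6.5.
G has value 114 mmHg → rank 6.5.

6.5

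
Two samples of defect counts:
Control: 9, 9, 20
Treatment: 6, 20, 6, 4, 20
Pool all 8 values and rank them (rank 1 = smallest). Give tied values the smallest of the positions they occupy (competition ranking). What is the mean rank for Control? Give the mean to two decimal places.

Sorted (ascending): 4, 6, 6, 9, 9, 20, 20, 20
The 2 values of 6 occupy positions 2–3 → each gets rank 2.
The 2 values of 9 occupy positions 4–5 → each gets rank 4.
The 3 values of 20 occupy positions 6–8 → each gets rank 6.
Control values → pooled ranks: 9→4, 9→4, 20→6
Mean rank = (4 + 4 + 6) / 3 = 4.67

4.67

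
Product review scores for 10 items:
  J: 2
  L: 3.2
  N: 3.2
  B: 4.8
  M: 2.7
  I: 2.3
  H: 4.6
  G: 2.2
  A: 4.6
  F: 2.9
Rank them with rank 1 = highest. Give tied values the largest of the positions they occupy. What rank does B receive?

Sorted (descending): 4.8, 4.6, 4.6, 3.2, 3.2, 2.9, 2.7, 2.3, 2.2, 2
The 2 values of 4.6 occupy positions 2–3 → each gets rank 3.
The 2 values of 3.2 occupy positions 4–5 → each gets rank 5.
B has value 4.8 → rank 1.

1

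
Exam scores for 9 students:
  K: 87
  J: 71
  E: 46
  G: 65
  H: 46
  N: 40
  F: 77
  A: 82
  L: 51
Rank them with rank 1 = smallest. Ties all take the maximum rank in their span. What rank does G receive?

Sorted (ascending): 40, 46, 46, 51, 65, 71, 77, 82, 87
The 2 values of 46 occupy positions 2–3 → each gets rank 3.
G has value 65 → rank 5.

5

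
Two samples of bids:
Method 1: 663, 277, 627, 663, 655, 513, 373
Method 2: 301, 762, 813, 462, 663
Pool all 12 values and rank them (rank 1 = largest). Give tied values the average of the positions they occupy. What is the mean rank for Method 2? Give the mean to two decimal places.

5.40

Sorted (descending): 813, 762, 663, 663, 663, 655, 627, 513, 462, 373, 301, 277
The 3 values of 663 occupy positions 3–5 → average rank 4.
Method 2 values → pooled ranks: 301→11, 762→2, 813→1, 462→9, 663→4
Mean rank = (11 + 2 + 1 + 9 + 4) / 5 = 5.40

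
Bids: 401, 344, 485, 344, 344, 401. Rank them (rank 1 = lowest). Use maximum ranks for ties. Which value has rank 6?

485

Sorted (ascending): 344, 344, 344, 401, 401, 485
The 3 values of 344 occupy positions 1–3 → each gets rank 3.
The 2 values of 401 occupy positions 4–5 → each gets rank 5.
Rank 6 → value 485.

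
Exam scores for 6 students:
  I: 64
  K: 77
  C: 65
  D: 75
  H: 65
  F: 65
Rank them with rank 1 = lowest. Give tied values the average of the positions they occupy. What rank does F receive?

3

Sorted (ascending): 64, 65, 65, 65, 75, 77
The 3 values of 65 occupy positions 2–4 → average rank 3.
F has value 65 → rank 3.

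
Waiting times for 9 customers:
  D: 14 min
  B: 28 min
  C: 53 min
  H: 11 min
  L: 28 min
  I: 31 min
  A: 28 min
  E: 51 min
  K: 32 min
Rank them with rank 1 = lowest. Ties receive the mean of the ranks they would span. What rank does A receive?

Sorted (ascending): 11, 14, 28, 28, 28, 31, 32, 51, 53
The 3 values of 28 occupy positions 3–5 → average rank 4.
A has value 28 min → rank 4.

4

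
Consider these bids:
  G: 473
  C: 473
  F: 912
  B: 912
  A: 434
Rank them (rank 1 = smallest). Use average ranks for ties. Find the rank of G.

2.5

Sorted (ascending): 434, 473, 473, 912, 912
The 2 values of 473 occupy positions 2–3 → average rank (2+3)/2 = 2.5.
The 2 values of 912 occupy positions 4–5 → average rank (4+5)/2 = 4.5.
G has value 473 → rank 2.5.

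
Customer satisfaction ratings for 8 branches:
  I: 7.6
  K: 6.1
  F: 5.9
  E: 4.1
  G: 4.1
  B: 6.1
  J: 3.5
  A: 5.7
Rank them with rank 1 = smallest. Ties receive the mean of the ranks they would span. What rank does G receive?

2.5

Sorted (ascending): 3.5, 4.1, 4.1, 5.7, 5.9, 6.1, 6.1, 7.6
The 2 values of 4.1 occupy positions 2–3 → average rank (2+3)/2 = 2.5.
The 2 values of 6.1 occupy positions 6–7 → average rank (6+7)/2 = 6.5.
G has value 4.1 → rank 2.5.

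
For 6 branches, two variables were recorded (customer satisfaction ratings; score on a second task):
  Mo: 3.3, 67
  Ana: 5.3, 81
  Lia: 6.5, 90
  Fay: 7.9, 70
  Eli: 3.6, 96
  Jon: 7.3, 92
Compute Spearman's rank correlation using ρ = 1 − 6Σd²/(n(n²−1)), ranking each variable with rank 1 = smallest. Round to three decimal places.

0.086

Ranks of variable 1: 1, 3, 4, 6, 2, 5
Ranks of variable 2: 1, 3, 4, 2, 6, 5
d = r₁ − r₂: 0, 0, 0, 4, -4, 0
d²: 0, 0, 0, 16, 16, 0; Σd² = 32
ρ = 1 − 6·32/(6·35) = 1 − 192/210 = 0.086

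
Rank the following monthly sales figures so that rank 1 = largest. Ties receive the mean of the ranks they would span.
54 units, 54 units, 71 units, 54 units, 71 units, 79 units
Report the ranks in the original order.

5, 5, 2.5, 5, 2.5, 1

Sorted (descending): 79, 71, 71, 54, 54, 54
The 2 values of 71 occupy positions 2–3 → average rank (2+3)/2 = 2.5.
The 3 values of 54 occupy positions 4–6 → average rank 5.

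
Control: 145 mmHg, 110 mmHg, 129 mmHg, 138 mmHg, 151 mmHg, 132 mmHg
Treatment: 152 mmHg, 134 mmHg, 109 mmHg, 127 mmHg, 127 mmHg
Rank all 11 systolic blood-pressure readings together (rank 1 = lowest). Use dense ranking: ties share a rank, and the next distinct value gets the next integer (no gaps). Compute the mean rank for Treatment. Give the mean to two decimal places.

4.60

Sorted (ascending): 109, 110, 127, 127, 129, 132, 134, 138, 145, 151, 152
The 2 values of 127 share dense rank 3.
Remaining distinct values take the next consecutive integers.
Treatment values → pooled ranks: 152→10, 134→6, 109→1, 127→3, 127→3
Mean rank = (10 + 6 + 1 + 3 + 3) / 5 = 4.60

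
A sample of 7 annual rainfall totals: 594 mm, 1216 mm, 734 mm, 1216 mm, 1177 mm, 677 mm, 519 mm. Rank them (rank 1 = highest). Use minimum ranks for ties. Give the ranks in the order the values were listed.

Sorted (descending): 1216, 1216, 1177, 734, 677, 594, 519
The 2 values of 1216 occupy positions 1–2 → each gets rank 1.

6, 1, 4, 1, 3, 5, 7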